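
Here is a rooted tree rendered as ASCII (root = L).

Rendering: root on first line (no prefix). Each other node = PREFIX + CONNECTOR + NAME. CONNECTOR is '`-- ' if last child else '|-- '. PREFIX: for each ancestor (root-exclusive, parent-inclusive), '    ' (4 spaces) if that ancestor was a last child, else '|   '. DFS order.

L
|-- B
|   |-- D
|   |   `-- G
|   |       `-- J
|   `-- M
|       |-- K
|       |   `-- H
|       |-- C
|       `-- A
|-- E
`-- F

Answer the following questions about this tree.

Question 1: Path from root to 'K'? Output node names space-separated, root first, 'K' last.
Walk down from root: L -> B -> M -> K

Answer: L B M K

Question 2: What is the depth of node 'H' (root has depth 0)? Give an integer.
Path from root to H: L -> B -> M -> K -> H
Depth = number of edges = 4

Answer: 4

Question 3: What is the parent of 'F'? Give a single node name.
Scan adjacency: F appears as child of L

Answer: L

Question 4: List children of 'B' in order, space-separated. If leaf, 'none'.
Answer: D M

Derivation:
Node B's children (from adjacency): D, M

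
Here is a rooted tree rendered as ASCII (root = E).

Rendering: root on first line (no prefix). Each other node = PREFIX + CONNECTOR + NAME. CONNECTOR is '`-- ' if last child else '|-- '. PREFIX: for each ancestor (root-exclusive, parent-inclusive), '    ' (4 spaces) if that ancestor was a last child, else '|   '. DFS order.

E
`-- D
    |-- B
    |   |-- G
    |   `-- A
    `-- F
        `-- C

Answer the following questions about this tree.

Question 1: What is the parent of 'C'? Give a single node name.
Scan adjacency: C appears as child of F

Answer: F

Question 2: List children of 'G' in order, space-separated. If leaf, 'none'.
Node G's children (from adjacency): (leaf)

Answer: none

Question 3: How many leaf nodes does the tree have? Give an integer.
Leaves (nodes with no children): A, C, G

Answer: 3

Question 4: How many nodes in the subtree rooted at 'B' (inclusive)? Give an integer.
Answer: 3

Derivation:
Subtree rooted at B contains: A, B, G
Count = 3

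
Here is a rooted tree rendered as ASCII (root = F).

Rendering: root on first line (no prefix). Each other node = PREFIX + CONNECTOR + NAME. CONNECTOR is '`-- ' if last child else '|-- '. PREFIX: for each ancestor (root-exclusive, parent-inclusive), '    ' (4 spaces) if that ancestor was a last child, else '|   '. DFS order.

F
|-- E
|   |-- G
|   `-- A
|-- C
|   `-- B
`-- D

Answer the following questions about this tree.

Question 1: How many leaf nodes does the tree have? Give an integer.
Answer: 4

Derivation:
Leaves (nodes with no children): A, B, D, G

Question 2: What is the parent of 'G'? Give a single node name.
Scan adjacency: G appears as child of E

Answer: E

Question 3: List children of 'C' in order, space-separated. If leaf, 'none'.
Node C's children (from adjacency): B

Answer: B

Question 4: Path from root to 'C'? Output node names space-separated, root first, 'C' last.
Walk down from root: F -> C

Answer: F C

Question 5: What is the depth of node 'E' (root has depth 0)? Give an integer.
Path from root to E: F -> E
Depth = number of edges = 1

Answer: 1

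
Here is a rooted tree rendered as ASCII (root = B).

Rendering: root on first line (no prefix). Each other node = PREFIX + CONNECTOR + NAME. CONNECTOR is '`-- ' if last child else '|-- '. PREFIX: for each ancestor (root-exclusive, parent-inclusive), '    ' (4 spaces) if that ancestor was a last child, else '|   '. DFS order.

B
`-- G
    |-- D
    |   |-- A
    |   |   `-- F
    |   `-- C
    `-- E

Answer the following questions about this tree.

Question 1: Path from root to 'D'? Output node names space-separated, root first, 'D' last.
Walk down from root: B -> G -> D

Answer: B G D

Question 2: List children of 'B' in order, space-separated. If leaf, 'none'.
Answer: G

Derivation:
Node B's children (from adjacency): G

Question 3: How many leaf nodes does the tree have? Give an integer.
Leaves (nodes with no children): C, E, F

Answer: 3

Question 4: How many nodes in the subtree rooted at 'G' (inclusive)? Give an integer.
Subtree rooted at G contains: A, C, D, E, F, G
Count = 6

Answer: 6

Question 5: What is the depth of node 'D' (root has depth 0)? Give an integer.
Answer: 2

Derivation:
Path from root to D: B -> G -> D
Depth = number of edges = 2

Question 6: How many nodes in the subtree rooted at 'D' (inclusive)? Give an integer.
Subtree rooted at D contains: A, C, D, F
Count = 4

Answer: 4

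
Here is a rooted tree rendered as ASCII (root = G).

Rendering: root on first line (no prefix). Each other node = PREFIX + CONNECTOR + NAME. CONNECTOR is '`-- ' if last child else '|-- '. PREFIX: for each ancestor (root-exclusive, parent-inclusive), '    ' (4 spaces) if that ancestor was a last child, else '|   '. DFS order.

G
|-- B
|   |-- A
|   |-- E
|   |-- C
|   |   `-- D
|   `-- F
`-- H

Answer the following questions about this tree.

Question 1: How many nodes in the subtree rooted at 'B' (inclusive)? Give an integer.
Answer: 6

Derivation:
Subtree rooted at B contains: A, B, C, D, E, F
Count = 6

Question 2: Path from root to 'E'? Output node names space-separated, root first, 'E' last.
Answer: G B E

Derivation:
Walk down from root: G -> B -> E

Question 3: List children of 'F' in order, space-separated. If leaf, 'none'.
Answer: none

Derivation:
Node F's children (from adjacency): (leaf)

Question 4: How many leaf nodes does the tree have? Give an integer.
Leaves (nodes with no children): A, D, E, F, H

Answer: 5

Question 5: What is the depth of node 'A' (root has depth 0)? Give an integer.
Path from root to A: G -> B -> A
Depth = number of edges = 2

Answer: 2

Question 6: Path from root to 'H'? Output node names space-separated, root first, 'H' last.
Walk down from root: G -> H

Answer: G H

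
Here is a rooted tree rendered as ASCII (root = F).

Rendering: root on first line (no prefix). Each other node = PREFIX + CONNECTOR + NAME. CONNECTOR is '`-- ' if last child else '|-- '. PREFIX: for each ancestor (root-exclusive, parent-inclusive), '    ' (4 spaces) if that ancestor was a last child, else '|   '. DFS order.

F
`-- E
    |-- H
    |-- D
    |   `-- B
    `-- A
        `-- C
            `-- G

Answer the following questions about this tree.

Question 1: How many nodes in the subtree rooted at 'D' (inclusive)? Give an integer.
Subtree rooted at D contains: B, D
Count = 2

Answer: 2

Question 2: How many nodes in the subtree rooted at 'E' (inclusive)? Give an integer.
Subtree rooted at E contains: A, B, C, D, E, G, H
Count = 7

Answer: 7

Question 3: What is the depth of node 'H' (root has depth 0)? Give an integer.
Answer: 2

Derivation:
Path from root to H: F -> E -> H
Depth = number of edges = 2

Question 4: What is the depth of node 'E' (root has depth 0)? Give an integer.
Answer: 1

Derivation:
Path from root to E: F -> E
Depth = number of edges = 1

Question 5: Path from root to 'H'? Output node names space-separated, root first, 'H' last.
Walk down from root: F -> E -> H

Answer: F E H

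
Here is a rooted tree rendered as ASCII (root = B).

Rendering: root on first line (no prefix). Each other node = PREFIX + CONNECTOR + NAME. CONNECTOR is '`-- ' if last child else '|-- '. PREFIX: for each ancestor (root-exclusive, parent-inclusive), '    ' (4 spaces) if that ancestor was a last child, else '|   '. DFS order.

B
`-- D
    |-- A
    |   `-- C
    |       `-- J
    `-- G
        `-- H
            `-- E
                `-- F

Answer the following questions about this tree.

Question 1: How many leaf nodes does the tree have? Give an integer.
Leaves (nodes with no children): F, J

Answer: 2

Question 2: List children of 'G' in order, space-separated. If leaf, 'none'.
Node G's children (from adjacency): H

Answer: H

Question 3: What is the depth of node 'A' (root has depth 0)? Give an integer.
Path from root to A: B -> D -> A
Depth = number of edges = 2

Answer: 2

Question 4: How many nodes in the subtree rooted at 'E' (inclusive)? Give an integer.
Answer: 2

Derivation:
Subtree rooted at E contains: E, F
Count = 2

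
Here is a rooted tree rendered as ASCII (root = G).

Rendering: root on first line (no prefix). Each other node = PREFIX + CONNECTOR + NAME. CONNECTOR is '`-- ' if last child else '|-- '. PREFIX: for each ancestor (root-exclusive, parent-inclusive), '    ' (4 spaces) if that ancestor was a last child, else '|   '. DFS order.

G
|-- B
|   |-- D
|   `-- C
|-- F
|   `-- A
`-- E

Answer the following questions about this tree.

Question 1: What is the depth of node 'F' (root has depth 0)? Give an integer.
Answer: 1

Derivation:
Path from root to F: G -> F
Depth = number of edges = 1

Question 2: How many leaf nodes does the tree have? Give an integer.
Answer: 4

Derivation:
Leaves (nodes with no children): A, C, D, E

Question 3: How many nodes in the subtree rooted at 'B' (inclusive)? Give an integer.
Subtree rooted at B contains: B, C, D
Count = 3

Answer: 3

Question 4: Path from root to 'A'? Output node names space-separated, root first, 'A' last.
Walk down from root: G -> F -> A

Answer: G F A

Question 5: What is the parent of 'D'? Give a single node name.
Scan adjacency: D appears as child of B

Answer: B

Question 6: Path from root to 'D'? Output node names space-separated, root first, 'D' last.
Walk down from root: G -> B -> D

Answer: G B D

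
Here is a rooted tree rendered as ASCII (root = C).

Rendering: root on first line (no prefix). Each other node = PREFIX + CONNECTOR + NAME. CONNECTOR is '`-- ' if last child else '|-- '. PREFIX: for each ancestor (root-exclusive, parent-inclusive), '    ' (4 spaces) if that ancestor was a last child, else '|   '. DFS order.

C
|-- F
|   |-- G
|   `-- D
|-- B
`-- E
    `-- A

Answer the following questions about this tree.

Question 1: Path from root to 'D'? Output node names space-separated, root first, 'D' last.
Walk down from root: C -> F -> D

Answer: C F D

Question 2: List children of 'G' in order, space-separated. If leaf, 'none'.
Answer: none

Derivation:
Node G's children (from adjacency): (leaf)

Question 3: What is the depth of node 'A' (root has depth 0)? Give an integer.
Path from root to A: C -> E -> A
Depth = number of edges = 2

Answer: 2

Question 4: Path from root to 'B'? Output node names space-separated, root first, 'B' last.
Walk down from root: C -> B

Answer: C B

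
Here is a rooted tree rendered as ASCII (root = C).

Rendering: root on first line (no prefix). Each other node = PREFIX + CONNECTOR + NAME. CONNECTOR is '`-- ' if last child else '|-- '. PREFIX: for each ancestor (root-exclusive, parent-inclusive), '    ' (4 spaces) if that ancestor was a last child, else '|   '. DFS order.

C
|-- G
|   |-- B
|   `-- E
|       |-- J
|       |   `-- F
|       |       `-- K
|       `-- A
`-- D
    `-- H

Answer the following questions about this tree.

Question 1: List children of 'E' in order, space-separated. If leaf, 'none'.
Answer: J A

Derivation:
Node E's children (from adjacency): J, A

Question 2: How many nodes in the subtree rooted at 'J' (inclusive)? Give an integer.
Subtree rooted at J contains: F, J, K
Count = 3

Answer: 3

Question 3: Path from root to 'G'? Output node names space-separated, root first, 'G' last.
Answer: C G

Derivation:
Walk down from root: C -> G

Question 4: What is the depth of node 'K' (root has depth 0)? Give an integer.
Path from root to K: C -> G -> E -> J -> F -> K
Depth = number of edges = 5

Answer: 5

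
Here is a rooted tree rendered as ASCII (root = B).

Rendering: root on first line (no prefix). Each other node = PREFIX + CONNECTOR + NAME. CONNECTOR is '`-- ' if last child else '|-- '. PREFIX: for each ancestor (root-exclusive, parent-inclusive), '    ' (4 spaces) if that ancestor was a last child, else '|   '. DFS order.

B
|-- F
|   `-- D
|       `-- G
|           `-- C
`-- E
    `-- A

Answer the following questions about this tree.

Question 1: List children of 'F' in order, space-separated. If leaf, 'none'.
Answer: D

Derivation:
Node F's children (from adjacency): D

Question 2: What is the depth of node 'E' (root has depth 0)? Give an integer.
Path from root to E: B -> E
Depth = number of edges = 1

Answer: 1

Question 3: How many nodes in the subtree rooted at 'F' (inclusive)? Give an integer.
Subtree rooted at F contains: C, D, F, G
Count = 4

Answer: 4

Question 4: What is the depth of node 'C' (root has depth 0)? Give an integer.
Path from root to C: B -> F -> D -> G -> C
Depth = number of edges = 4

Answer: 4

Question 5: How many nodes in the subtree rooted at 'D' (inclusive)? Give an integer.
Subtree rooted at D contains: C, D, G
Count = 3

Answer: 3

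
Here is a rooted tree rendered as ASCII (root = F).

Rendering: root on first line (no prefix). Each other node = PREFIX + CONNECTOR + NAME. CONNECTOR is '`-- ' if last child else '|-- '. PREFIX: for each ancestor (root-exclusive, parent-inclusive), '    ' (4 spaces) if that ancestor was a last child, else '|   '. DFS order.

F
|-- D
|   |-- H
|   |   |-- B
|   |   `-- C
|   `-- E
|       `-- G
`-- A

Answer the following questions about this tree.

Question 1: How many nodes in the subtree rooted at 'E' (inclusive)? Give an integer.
Subtree rooted at E contains: E, G
Count = 2

Answer: 2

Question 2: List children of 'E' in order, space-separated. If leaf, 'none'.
Node E's children (from adjacency): G

Answer: G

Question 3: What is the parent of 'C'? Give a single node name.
Answer: H

Derivation:
Scan adjacency: C appears as child of H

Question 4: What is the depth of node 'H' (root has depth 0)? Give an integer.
Path from root to H: F -> D -> H
Depth = number of edges = 2

Answer: 2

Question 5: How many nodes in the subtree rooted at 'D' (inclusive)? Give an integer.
Subtree rooted at D contains: B, C, D, E, G, H
Count = 6

Answer: 6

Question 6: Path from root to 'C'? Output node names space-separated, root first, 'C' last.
Answer: F D H C

Derivation:
Walk down from root: F -> D -> H -> C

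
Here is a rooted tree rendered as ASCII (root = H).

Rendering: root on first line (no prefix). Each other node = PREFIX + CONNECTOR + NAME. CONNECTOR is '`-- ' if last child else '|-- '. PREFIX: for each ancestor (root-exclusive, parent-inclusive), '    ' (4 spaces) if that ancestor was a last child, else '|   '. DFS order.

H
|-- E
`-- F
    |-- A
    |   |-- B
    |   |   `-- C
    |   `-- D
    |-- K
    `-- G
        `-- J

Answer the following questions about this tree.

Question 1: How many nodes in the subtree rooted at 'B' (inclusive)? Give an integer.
Answer: 2

Derivation:
Subtree rooted at B contains: B, C
Count = 2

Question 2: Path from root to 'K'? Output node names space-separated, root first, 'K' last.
Answer: H F K

Derivation:
Walk down from root: H -> F -> K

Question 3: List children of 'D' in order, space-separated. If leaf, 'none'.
Node D's children (from adjacency): (leaf)

Answer: none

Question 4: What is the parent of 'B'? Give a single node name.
Scan adjacency: B appears as child of A

Answer: A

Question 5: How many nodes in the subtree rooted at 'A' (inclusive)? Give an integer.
Answer: 4

Derivation:
Subtree rooted at A contains: A, B, C, D
Count = 4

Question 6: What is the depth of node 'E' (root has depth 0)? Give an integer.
Path from root to E: H -> E
Depth = number of edges = 1

Answer: 1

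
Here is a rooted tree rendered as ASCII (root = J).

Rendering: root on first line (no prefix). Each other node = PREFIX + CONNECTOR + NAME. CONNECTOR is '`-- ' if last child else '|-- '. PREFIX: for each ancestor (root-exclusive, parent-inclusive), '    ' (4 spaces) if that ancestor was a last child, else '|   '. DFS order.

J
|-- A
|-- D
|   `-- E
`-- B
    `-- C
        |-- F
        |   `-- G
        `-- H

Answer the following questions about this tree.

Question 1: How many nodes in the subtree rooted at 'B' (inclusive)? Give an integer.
Answer: 5

Derivation:
Subtree rooted at B contains: B, C, F, G, H
Count = 5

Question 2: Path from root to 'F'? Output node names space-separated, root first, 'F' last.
Walk down from root: J -> B -> C -> F

Answer: J B C F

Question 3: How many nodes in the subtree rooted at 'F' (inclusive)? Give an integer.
Answer: 2

Derivation:
Subtree rooted at F contains: F, G
Count = 2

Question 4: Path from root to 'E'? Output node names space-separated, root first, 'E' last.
Walk down from root: J -> D -> E

Answer: J D E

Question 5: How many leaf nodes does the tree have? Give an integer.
Leaves (nodes with no children): A, E, G, H

Answer: 4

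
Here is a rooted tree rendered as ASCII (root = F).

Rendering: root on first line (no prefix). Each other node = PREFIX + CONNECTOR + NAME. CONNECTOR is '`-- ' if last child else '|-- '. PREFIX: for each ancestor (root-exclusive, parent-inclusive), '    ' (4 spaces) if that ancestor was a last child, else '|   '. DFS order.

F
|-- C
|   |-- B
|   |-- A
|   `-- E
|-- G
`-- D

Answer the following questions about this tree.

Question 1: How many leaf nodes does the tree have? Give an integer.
Answer: 5

Derivation:
Leaves (nodes with no children): A, B, D, E, G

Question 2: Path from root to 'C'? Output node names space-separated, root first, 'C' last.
Walk down from root: F -> C

Answer: F C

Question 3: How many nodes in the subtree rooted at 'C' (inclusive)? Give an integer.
Answer: 4

Derivation:
Subtree rooted at C contains: A, B, C, E
Count = 4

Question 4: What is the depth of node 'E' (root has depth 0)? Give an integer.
Answer: 2

Derivation:
Path from root to E: F -> C -> E
Depth = number of edges = 2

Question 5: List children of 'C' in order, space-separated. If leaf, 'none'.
Answer: B A E

Derivation:
Node C's children (from adjacency): B, A, E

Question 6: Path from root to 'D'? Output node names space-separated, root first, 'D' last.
Walk down from root: F -> D

Answer: F D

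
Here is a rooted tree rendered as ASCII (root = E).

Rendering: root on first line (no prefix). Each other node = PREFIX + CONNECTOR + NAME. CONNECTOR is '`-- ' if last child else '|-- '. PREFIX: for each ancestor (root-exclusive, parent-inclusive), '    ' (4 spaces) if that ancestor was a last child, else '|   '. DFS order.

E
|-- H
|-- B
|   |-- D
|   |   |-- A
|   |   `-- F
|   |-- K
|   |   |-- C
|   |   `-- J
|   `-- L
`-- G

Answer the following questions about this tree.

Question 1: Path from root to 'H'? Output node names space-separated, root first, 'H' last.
Answer: E H

Derivation:
Walk down from root: E -> H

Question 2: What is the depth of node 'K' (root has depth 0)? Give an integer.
Answer: 2

Derivation:
Path from root to K: E -> B -> K
Depth = number of edges = 2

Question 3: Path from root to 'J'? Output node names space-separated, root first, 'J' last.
Answer: E B K J

Derivation:
Walk down from root: E -> B -> K -> J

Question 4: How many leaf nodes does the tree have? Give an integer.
Leaves (nodes with no children): A, C, F, G, H, J, L

Answer: 7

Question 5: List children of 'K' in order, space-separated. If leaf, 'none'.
Node K's children (from adjacency): C, J

Answer: C J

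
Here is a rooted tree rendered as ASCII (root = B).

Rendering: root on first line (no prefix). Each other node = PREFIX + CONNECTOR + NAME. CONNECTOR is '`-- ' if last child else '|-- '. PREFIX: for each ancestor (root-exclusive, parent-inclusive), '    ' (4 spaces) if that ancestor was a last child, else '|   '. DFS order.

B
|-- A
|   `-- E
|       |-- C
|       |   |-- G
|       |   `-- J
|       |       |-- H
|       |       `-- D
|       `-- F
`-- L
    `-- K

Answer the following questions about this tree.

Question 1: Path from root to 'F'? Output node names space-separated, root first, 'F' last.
Walk down from root: B -> A -> E -> F

Answer: B A E F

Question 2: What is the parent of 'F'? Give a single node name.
Scan adjacency: F appears as child of E

Answer: E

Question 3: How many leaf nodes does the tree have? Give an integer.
Leaves (nodes with no children): D, F, G, H, K

Answer: 5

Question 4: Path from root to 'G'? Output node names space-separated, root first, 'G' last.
Answer: B A E C G

Derivation:
Walk down from root: B -> A -> E -> C -> G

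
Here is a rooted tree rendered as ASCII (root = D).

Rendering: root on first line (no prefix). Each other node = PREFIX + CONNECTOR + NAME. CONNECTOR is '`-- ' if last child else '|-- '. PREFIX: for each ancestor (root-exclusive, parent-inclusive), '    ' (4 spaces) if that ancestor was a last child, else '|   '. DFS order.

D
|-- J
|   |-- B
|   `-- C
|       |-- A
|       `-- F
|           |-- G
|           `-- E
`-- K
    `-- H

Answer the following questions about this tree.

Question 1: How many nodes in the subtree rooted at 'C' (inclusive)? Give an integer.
Subtree rooted at C contains: A, C, E, F, G
Count = 5

Answer: 5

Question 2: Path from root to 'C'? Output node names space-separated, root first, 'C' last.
Answer: D J C

Derivation:
Walk down from root: D -> J -> C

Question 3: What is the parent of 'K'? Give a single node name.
Answer: D

Derivation:
Scan adjacency: K appears as child of D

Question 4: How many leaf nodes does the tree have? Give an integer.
Leaves (nodes with no children): A, B, E, G, H

Answer: 5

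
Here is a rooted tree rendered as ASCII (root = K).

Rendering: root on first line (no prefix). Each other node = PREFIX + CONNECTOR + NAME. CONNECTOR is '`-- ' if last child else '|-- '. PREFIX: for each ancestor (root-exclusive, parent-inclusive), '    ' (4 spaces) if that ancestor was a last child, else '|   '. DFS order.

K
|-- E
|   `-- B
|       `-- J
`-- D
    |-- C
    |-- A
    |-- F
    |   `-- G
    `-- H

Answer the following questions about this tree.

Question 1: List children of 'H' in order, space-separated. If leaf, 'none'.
Answer: none

Derivation:
Node H's children (from adjacency): (leaf)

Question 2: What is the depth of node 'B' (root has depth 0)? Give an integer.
Answer: 2

Derivation:
Path from root to B: K -> E -> B
Depth = number of edges = 2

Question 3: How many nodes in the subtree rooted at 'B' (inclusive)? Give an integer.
Answer: 2

Derivation:
Subtree rooted at B contains: B, J
Count = 2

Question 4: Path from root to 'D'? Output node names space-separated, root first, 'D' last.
Walk down from root: K -> D

Answer: K D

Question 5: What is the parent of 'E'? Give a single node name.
Answer: K

Derivation:
Scan adjacency: E appears as child of K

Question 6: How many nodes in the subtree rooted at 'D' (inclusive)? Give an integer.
Answer: 6

Derivation:
Subtree rooted at D contains: A, C, D, F, G, H
Count = 6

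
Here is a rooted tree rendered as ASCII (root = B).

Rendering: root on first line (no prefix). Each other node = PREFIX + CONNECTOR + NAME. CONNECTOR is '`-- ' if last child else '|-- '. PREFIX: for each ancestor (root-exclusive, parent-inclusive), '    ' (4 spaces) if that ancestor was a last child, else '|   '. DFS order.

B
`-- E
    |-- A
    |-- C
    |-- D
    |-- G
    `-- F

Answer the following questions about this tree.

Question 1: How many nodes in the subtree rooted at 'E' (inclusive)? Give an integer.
Answer: 6

Derivation:
Subtree rooted at E contains: A, C, D, E, F, G
Count = 6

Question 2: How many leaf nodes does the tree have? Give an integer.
Answer: 5

Derivation:
Leaves (nodes with no children): A, C, D, F, G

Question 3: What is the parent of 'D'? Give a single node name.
Answer: E

Derivation:
Scan adjacency: D appears as child of E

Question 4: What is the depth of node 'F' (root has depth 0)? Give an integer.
Path from root to F: B -> E -> F
Depth = number of edges = 2

Answer: 2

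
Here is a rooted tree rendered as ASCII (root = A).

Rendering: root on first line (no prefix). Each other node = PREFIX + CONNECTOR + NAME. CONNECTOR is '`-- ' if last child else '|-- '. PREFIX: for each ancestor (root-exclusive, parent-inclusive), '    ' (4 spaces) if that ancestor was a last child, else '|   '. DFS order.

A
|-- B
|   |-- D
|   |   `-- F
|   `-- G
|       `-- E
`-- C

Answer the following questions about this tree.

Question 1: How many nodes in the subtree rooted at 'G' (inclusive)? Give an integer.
Answer: 2

Derivation:
Subtree rooted at G contains: E, G
Count = 2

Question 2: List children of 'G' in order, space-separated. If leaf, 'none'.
Node G's children (from adjacency): E

Answer: E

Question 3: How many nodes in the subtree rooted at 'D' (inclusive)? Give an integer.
Subtree rooted at D contains: D, F
Count = 2

Answer: 2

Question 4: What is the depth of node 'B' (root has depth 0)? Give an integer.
Answer: 1

Derivation:
Path from root to B: A -> B
Depth = number of edges = 1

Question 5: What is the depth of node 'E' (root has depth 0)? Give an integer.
Path from root to E: A -> B -> G -> E
Depth = number of edges = 3

Answer: 3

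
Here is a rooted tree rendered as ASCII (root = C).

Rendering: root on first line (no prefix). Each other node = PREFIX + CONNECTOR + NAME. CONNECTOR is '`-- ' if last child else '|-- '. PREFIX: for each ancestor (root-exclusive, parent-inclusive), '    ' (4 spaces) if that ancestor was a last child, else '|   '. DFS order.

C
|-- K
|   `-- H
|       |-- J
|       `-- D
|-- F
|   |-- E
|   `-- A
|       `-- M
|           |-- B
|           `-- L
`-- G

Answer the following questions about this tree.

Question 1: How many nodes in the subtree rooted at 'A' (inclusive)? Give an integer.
Subtree rooted at A contains: A, B, L, M
Count = 4

Answer: 4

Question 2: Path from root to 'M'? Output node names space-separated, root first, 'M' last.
Answer: C F A M

Derivation:
Walk down from root: C -> F -> A -> M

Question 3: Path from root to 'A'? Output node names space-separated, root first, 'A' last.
Walk down from root: C -> F -> A

Answer: C F A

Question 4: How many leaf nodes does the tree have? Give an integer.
Leaves (nodes with no children): B, D, E, G, J, L

Answer: 6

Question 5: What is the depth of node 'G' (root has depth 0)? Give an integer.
Answer: 1

Derivation:
Path from root to G: C -> G
Depth = number of edges = 1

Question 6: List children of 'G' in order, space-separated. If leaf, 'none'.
Answer: none

Derivation:
Node G's children (from adjacency): (leaf)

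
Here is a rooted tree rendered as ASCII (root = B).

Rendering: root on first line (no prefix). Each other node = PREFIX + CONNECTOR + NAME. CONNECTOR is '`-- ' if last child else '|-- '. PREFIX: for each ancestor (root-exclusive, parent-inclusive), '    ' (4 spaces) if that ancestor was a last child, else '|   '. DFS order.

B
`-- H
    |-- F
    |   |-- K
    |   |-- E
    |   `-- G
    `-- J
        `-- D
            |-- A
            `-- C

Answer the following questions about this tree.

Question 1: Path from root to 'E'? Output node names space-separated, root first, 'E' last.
Answer: B H F E

Derivation:
Walk down from root: B -> H -> F -> E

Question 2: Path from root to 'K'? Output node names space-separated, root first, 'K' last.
Walk down from root: B -> H -> F -> K

Answer: B H F K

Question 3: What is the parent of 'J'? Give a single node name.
Scan adjacency: J appears as child of H

Answer: H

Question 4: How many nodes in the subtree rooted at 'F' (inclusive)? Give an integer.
Subtree rooted at F contains: E, F, G, K
Count = 4

Answer: 4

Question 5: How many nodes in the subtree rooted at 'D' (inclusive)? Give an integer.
Subtree rooted at D contains: A, C, D
Count = 3

Answer: 3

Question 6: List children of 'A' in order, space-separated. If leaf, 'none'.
Answer: none

Derivation:
Node A's children (from adjacency): (leaf)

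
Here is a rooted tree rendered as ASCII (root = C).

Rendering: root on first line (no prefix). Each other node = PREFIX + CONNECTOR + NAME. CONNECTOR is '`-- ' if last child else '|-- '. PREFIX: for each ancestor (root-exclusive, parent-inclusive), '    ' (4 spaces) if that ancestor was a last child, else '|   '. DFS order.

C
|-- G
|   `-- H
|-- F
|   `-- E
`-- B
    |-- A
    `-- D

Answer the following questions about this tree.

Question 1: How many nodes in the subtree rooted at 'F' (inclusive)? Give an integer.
Answer: 2

Derivation:
Subtree rooted at F contains: E, F
Count = 2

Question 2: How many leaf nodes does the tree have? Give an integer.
Answer: 4

Derivation:
Leaves (nodes with no children): A, D, E, H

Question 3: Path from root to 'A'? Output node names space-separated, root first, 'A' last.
Walk down from root: C -> B -> A

Answer: C B A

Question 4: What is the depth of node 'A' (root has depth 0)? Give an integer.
Path from root to A: C -> B -> A
Depth = number of edges = 2

Answer: 2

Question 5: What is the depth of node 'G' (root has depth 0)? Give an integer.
Answer: 1

Derivation:
Path from root to G: C -> G
Depth = number of edges = 1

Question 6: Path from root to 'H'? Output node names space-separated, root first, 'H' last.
Answer: C G H

Derivation:
Walk down from root: C -> G -> H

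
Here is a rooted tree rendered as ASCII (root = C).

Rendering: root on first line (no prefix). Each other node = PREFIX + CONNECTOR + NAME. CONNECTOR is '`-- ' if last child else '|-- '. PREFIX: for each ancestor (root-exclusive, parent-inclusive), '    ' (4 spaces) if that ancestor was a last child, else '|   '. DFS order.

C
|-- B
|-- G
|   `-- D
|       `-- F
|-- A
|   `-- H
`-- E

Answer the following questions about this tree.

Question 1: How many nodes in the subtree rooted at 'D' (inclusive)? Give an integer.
Subtree rooted at D contains: D, F
Count = 2

Answer: 2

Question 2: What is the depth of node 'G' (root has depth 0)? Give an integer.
Answer: 1

Derivation:
Path from root to G: C -> G
Depth = number of edges = 1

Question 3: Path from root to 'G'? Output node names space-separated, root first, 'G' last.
Answer: C G

Derivation:
Walk down from root: C -> G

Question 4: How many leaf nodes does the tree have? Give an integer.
Leaves (nodes with no children): B, E, F, H

Answer: 4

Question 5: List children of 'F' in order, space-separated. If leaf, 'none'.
Answer: none

Derivation:
Node F's children (from adjacency): (leaf)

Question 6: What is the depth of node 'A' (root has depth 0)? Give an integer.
Path from root to A: C -> A
Depth = number of edges = 1

Answer: 1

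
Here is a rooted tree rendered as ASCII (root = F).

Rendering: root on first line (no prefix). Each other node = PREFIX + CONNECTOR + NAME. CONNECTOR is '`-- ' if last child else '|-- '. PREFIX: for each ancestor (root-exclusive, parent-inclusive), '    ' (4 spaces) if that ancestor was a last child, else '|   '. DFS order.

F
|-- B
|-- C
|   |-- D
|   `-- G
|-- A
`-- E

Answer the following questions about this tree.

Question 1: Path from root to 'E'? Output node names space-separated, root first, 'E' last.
Walk down from root: F -> E

Answer: F E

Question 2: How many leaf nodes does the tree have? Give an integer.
Answer: 5

Derivation:
Leaves (nodes with no children): A, B, D, E, G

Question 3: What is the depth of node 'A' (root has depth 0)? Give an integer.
Path from root to A: F -> A
Depth = number of edges = 1

Answer: 1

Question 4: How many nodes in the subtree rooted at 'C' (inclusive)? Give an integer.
Subtree rooted at C contains: C, D, G
Count = 3

Answer: 3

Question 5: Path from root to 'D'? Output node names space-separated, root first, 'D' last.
Answer: F C D

Derivation:
Walk down from root: F -> C -> D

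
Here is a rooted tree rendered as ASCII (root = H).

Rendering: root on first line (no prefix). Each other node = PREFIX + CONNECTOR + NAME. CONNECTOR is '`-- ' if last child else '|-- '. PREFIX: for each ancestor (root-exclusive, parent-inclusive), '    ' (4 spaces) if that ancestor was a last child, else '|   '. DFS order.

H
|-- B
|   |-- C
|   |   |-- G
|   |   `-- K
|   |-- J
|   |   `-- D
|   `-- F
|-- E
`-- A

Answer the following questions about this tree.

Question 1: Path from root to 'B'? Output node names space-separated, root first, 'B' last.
Walk down from root: H -> B

Answer: H B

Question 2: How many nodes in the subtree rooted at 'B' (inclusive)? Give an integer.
Answer: 7

Derivation:
Subtree rooted at B contains: B, C, D, F, G, J, K
Count = 7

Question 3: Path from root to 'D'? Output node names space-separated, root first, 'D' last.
Walk down from root: H -> B -> J -> D

Answer: H B J D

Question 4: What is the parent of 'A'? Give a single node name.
Scan adjacency: A appears as child of H

Answer: H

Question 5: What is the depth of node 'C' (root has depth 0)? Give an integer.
Path from root to C: H -> B -> C
Depth = number of edges = 2

Answer: 2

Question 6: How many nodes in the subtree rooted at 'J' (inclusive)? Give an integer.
Answer: 2

Derivation:
Subtree rooted at J contains: D, J
Count = 2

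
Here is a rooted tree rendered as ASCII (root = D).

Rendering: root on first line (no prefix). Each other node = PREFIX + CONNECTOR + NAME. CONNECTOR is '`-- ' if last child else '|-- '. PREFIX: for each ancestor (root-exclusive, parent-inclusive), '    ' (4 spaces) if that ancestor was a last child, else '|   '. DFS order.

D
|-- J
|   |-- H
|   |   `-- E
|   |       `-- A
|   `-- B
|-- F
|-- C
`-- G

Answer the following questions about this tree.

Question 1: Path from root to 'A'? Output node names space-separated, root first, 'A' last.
Answer: D J H E A

Derivation:
Walk down from root: D -> J -> H -> E -> A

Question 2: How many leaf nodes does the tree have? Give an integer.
Answer: 5

Derivation:
Leaves (nodes with no children): A, B, C, F, G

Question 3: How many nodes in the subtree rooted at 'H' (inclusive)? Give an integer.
Subtree rooted at H contains: A, E, H
Count = 3

Answer: 3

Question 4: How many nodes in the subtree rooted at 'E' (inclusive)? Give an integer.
Answer: 2

Derivation:
Subtree rooted at E contains: A, E
Count = 2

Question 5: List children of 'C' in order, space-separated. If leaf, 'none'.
Node C's children (from adjacency): (leaf)

Answer: none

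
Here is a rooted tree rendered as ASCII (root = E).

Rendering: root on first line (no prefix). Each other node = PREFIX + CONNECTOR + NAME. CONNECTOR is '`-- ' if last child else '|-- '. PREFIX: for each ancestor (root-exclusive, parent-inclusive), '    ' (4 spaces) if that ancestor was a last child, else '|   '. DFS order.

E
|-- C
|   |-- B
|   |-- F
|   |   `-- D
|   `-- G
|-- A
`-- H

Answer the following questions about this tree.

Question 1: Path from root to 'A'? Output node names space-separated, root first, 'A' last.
Answer: E A

Derivation:
Walk down from root: E -> A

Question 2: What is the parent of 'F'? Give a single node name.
Scan adjacency: F appears as child of C

Answer: C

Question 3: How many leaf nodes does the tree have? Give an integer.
Leaves (nodes with no children): A, B, D, G, H

Answer: 5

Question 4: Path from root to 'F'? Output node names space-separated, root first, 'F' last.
Answer: E C F

Derivation:
Walk down from root: E -> C -> F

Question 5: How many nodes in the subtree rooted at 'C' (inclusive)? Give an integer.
Subtree rooted at C contains: B, C, D, F, G
Count = 5

Answer: 5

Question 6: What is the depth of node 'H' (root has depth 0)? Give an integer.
Path from root to H: E -> H
Depth = number of edges = 1

Answer: 1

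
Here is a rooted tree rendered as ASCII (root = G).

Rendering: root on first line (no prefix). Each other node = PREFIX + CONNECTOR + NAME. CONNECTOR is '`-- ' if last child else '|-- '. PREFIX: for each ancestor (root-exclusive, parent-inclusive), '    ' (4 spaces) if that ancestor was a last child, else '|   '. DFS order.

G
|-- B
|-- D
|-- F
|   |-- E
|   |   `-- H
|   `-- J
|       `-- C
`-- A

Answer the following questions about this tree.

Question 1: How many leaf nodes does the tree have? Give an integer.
Leaves (nodes with no children): A, B, C, D, H

Answer: 5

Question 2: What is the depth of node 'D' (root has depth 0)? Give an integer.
Path from root to D: G -> D
Depth = number of edges = 1

Answer: 1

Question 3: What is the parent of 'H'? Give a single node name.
Scan adjacency: H appears as child of E

Answer: E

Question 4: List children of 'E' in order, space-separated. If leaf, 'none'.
Answer: H

Derivation:
Node E's children (from adjacency): H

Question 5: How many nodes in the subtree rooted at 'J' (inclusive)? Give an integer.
Subtree rooted at J contains: C, J
Count = 2

Answer: 2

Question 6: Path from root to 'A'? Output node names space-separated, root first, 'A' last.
Walk down from root: G -> A

Answer: G A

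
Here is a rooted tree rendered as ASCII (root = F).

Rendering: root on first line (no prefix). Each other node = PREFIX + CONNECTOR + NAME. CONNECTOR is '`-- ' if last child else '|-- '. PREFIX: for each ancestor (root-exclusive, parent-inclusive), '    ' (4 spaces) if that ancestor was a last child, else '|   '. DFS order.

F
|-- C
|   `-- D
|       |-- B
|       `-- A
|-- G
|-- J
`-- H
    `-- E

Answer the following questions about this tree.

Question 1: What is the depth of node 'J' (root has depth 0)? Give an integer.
Path from root to J: F -> J
Depth = number of edges = 1

Answer: 1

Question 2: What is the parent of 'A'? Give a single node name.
Answer: D

Derivation:
Scan adjacency: A appears as child of D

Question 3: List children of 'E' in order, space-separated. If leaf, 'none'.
Answer: none

Derivation:
Node E's children (from adjacency): (leaf)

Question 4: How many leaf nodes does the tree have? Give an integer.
Leaves (nodes with no children): A, B, E, G, J

Answer: 5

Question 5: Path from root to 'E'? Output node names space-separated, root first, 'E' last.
Answer: F H E

Derivation:
Walk down from root: F -> H -> E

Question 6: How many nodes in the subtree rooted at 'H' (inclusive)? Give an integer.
Answer: 2

Derivation:
Subtree rooted at H contains: E, H
Count = 2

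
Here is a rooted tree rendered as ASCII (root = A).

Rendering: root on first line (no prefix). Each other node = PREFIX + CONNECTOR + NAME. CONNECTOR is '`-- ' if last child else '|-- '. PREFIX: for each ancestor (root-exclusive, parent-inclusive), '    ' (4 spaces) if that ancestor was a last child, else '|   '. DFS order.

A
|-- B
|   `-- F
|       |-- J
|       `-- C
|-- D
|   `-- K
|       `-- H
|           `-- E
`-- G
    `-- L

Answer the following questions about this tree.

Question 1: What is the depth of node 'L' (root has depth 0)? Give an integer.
Answer: 2

Derivation:
Path from root to L: A -> G -> L
Depth = number of edges = 2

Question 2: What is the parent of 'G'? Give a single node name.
Scan adjacency: G appears as child of A

Answer: A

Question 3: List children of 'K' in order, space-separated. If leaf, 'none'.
Node K's children (from adjacency): H

Answer: H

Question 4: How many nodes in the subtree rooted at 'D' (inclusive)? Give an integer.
Answer: 4

Derivation:
Subtree rooted at D contains: D, E, H, K
Count = 4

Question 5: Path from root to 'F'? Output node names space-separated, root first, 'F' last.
Walk down from root: A -> B -> F

Answer: A B F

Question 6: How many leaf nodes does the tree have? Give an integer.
Leaves (nodes with no children): C, E, J, L

Answer: 4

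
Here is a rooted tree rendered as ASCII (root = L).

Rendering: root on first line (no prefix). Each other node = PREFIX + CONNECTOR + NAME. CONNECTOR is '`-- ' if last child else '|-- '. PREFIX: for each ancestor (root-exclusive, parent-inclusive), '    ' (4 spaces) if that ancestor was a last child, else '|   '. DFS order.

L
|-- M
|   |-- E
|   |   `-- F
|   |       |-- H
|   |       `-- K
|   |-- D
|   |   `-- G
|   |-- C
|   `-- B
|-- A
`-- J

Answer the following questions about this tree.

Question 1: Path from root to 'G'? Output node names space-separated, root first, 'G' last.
Walk down from root: L -> M -> D -> G

Answer: L M D G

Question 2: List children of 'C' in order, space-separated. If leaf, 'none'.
Node C's children (from adjacency): (leaf)

Answer: none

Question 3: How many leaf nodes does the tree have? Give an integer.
Leaves (nodes with no children): A, B, C, G, H, J, K

Answer: 7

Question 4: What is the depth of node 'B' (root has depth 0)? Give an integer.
Path from root to B: L -> M -> B
Depth = number of edges = 2

Answer: 2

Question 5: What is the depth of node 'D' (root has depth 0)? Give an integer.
Answer: 2

Derivation:
Path from root to D: L -> M -> D
Depth = number of edges = 2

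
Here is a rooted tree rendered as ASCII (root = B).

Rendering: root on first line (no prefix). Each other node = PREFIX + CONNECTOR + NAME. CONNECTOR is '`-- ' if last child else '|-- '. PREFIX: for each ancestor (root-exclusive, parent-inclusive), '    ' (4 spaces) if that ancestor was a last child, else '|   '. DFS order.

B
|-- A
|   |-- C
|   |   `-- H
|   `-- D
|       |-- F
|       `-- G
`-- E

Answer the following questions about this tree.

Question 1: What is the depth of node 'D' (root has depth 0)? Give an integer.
Answer: 2

Derivation:
Path from root to D: B -> A -> D
Depth = number of edges = 2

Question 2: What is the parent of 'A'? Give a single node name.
Answer: B

Derivation:
Scan adjacency: A appears as child of B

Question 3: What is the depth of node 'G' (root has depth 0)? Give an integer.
Answer: 3

Derivation:
Path from root to G: B -> A -> D -> G
Depth = number of edges = 3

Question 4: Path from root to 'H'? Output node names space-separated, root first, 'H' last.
Walk down from root: B -> A -> C -> H

Answer: B A C H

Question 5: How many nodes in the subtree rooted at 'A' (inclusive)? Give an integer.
Subtree rooted at A contains: A, C, D, F, G, H
Count = 6

Answer: 6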